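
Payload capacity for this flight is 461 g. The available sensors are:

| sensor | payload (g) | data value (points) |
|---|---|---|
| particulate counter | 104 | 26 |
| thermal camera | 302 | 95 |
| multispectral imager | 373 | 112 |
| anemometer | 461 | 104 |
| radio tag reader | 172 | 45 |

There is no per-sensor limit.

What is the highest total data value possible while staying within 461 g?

121

Density check — thermal camera 0.31, multispectral imager 0.30, radio tag reader 0.26, particulate counter 0.25 are the best per g.
Particulate counter + thermal camera uses 406 of the 461 g and totals 121.
No other feasible combination exceeds 121.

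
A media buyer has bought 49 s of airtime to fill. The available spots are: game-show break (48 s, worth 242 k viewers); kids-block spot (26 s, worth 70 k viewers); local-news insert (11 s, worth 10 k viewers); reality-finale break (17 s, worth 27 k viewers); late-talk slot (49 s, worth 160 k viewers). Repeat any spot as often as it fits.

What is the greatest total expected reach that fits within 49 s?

242

Ranking by ratio (expected reach/s): game-show break 5.04, late-talk slot 3.27, kids-block spot 2.69.
Taking game-show break: 48 s used, 242 in expected reach.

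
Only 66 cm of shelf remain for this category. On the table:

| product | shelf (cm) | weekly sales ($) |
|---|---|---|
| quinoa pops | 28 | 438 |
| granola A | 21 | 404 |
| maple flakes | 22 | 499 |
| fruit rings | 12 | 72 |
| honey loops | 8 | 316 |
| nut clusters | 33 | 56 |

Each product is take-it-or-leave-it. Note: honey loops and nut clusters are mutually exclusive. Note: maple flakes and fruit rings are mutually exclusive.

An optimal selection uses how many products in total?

3

Best achievable weekly sales is 1253.
quinoa pops + maple flakes + honey loops hits 1253 at 58 cm.
All optima have 3 products.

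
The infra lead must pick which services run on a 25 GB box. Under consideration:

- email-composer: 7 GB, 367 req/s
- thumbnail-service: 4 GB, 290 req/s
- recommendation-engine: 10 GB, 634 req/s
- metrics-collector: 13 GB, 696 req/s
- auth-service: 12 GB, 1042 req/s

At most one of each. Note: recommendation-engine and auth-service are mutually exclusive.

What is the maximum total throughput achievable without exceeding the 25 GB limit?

The ratio heuristic lands on email-composer + thumbnail-service + auth-service (1699) but leaves 2 GB idle.
Replace email-composer and thumbnail-service with metrics-collector: the trade gains 39 net, giving 1738 at 25 GB.
Next best is email-composer + thumbnail-service + auth-service at 1699 (23 GB) — short by 39.

1738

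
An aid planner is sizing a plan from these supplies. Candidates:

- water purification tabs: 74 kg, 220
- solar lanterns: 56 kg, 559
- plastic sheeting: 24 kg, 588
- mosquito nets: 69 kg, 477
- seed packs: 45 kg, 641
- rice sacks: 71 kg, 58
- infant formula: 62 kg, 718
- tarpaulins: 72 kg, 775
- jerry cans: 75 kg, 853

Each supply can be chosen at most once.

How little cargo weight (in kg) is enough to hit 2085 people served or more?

Look for the lowest-cargo combination reaching 2085.
plastic sheeting + infant formula + jerry cans: 2159 people served at 161 kg.
Below 161 kg the best achievable stays under 2085.

161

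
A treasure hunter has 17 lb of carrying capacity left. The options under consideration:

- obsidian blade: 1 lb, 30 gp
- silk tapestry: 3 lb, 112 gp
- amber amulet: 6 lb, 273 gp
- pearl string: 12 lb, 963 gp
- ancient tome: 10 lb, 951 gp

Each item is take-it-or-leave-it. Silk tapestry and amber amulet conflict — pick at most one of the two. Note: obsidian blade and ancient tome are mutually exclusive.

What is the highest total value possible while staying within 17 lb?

1224

Taking amber amulet + ancient tome: 16 lb used, 1224 in value.
No other feasible combination exceeds 1224.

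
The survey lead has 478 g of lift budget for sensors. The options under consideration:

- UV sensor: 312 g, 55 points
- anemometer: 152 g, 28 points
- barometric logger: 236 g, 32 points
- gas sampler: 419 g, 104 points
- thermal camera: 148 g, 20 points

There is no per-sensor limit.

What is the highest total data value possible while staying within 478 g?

By data value per g: gas sampler 0.25, anemometer 0.18, UV sensor 0.18 lead.
Taking gas sampler: 419 g used, 104 in data value.

104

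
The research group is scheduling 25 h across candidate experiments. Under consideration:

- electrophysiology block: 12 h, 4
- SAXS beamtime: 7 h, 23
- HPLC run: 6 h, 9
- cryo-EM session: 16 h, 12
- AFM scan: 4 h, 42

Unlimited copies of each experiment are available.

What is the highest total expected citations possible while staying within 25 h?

Taking 6×AFM scan: 24 h used, 252 in expected citations.

252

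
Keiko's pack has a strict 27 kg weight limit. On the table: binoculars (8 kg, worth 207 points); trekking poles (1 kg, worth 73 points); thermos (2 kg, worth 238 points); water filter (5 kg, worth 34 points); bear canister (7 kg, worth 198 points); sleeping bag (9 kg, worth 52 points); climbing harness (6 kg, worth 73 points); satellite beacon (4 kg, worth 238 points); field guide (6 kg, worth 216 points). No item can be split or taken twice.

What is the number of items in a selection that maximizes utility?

5

Best achievable utility is 1097.
For example binoculars + thermos + bear canister + satellite beacon + field guide achieves it, using 27 kg.
Every optimal selection uses 5 items.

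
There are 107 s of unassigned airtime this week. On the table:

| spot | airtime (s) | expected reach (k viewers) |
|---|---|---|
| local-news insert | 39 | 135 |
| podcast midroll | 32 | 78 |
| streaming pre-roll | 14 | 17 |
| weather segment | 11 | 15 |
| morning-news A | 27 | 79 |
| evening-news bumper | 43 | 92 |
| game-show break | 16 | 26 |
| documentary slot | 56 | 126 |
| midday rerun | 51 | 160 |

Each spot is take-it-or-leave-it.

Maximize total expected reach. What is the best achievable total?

321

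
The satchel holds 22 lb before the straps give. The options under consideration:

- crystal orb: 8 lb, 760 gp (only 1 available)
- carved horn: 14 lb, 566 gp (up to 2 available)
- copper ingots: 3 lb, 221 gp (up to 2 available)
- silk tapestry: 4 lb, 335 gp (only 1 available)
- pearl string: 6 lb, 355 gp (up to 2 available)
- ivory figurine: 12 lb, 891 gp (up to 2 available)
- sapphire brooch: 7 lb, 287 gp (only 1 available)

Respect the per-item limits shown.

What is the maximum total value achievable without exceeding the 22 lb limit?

Density check — crystal orb 95.00, silk tapestry 83.75, ivory figurine 74.25, copper ingots 73.67 are the best per lb.
Filling by ratio: crystal orb + 2×copper ingots + silk tapestry for 1537, with 4 lb left unused.
Dropping copper ingots frees 3 lb; slotting in pearl string (6 lb) lifts the total to 1671 at 21 lb.
Nothing else within 22 lb beats 1671.

1671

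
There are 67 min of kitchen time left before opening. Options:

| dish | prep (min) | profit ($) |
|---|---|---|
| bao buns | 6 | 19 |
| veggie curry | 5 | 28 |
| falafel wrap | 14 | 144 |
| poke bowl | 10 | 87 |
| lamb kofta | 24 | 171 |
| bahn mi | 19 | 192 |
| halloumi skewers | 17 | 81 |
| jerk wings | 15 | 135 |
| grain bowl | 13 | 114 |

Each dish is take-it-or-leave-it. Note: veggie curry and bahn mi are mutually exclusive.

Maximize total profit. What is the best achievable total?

604

Best packing: bao buns + falafel wrap + bahn mi + jerk wings + grain bowl — 67 min, 604 total.
Runner-up falafel wrap + poke bowl + lamb kofta + bahn mi tops out at 594.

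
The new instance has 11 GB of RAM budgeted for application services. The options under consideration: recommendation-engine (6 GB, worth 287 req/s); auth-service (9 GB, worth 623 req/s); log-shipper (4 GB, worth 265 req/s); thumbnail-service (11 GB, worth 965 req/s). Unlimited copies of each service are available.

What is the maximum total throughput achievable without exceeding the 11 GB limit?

The ratio ordering already packs tightly: thumbnail-service, 11 GB, 965.
Every other selection either busts 11 GB or fails to beat 965.

965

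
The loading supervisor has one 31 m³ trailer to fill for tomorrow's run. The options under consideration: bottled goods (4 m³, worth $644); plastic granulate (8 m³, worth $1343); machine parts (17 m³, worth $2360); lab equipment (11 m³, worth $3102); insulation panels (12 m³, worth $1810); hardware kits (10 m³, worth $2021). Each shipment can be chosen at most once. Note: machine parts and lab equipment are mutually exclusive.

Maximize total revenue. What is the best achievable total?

6466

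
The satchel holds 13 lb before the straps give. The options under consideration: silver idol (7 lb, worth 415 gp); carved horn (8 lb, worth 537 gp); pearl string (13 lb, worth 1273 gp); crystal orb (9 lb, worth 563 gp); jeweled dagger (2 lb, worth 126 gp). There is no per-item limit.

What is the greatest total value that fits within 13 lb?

1273

The ratio ordering already packs tightly: pearl string, 13 lb, 1273.
That's the maximum — no swap from here does better than 1273.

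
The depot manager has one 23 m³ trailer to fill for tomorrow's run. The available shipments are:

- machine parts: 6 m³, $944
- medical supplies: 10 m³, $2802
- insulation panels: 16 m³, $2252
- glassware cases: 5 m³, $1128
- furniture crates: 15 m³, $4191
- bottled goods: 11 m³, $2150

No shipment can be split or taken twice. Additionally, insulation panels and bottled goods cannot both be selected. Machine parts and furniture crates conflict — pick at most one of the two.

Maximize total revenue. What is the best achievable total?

5319

A density-first pass picks machine parts + medical supplies + glassware cases — 4874 at 21 m³.
Dropping machine parts and medical supplies frees 16 m³; slotting in furniture crates (15 m³) lifts the total to 5319 at 20 m³.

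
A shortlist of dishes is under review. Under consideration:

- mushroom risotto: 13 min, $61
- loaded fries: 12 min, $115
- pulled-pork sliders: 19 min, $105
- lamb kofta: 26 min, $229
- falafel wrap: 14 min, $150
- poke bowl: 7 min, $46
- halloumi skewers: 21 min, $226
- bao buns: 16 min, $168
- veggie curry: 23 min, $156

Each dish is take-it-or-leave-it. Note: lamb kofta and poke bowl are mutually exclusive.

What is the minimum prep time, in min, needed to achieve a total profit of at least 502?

Minimise min subject to total profit ≥ 502.
loaded fries + halloumi skewers + bao buns: 509 profit at 49 min.
No combination under 49 min hits 502.

49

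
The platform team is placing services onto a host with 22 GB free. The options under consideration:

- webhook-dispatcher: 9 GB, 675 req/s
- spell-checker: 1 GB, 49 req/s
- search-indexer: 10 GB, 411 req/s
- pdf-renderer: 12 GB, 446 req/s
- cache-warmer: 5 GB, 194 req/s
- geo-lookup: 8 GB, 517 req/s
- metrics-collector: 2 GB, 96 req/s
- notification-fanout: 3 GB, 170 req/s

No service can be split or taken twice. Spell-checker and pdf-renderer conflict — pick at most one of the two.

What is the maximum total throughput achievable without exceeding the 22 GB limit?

1458

The ratio heuristic lands on webhook-dispatcher + spell-checker + geo-lookup + notification-fanout (1411) but leaves 1 GB idle.
The 1 GB tied up in spell-checker is better spent on metrics-collector — total rises to 1458 (22 GB).
The closest alternative, webhook-dispatcher + spell-checker + geo-lookup + notification-fanout, reaches only 1411.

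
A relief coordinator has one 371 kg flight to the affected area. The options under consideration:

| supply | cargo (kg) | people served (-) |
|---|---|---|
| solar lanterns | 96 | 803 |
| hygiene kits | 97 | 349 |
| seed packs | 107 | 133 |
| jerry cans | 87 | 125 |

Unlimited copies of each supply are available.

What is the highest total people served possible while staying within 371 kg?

2409

Best packing: 3×solar lanterns — 288 kg, 2409 total.
The spare 83 kg is too small for any remaining supply, and no exchange beats 2409.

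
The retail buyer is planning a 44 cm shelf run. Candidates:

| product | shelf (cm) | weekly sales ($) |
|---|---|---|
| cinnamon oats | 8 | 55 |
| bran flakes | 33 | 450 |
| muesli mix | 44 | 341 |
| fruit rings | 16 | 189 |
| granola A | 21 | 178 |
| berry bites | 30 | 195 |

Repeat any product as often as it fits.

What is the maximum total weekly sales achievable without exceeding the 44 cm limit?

505

Taking cinnamon oats + bran flakes: 41 cm used, 505 in weekly sales.
The spare 3 cm is too small for any remaining product, and no exchange beats 505.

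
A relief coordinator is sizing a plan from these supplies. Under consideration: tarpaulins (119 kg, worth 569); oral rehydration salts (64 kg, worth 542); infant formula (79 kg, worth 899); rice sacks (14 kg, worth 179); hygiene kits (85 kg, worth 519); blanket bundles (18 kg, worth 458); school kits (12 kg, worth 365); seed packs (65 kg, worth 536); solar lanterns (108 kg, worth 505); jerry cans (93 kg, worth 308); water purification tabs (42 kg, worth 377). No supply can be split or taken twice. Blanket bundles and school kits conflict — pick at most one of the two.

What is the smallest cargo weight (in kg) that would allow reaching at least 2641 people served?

262

Minimise kg subject to total people served ≥ 2641.
oral rehydration salts + infant formula + school kits + seed packs + water purification tabs: 2719 people served at 262 kg.
No combination under 262 kg hits 2641.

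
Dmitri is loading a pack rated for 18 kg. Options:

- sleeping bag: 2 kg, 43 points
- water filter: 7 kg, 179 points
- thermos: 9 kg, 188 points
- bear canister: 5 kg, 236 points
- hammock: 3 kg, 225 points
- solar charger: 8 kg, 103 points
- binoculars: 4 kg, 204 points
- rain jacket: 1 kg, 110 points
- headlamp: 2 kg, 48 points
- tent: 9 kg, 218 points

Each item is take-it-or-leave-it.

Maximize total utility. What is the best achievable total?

866

Best packing: sleeping bag + bear canister + hammock + binoculars + rain jacket + headlamp — 17 kg, 866 total.
Nothing else within 18 kg beats 866.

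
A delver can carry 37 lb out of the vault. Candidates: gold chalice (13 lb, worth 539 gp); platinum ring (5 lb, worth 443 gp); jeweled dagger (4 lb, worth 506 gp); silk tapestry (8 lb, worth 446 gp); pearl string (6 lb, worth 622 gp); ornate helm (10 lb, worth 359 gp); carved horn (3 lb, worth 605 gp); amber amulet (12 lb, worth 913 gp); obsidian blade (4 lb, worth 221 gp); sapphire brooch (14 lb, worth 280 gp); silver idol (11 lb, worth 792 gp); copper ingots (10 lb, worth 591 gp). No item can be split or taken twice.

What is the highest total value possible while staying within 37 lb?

3438

The ratio heuristic lands on platinum ring + jeweled dagger + pearl string + carved horn + amber amulet + obsidian blade (3310) but leaves 3 lb idle.
The 9 lb tied up in platinum ring and obsidian blade is better spent on silver idol — total rises to 3438 (36 lb).
Runner-up platinum ring + jeweled dagger + silk tapestry + pearl string + carved horn + silver idol tops out at 3414.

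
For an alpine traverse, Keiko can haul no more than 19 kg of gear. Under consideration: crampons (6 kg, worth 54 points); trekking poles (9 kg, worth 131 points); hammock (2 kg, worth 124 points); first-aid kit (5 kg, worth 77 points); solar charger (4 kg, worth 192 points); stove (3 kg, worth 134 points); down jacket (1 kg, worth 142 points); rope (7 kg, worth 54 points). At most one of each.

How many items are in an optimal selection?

5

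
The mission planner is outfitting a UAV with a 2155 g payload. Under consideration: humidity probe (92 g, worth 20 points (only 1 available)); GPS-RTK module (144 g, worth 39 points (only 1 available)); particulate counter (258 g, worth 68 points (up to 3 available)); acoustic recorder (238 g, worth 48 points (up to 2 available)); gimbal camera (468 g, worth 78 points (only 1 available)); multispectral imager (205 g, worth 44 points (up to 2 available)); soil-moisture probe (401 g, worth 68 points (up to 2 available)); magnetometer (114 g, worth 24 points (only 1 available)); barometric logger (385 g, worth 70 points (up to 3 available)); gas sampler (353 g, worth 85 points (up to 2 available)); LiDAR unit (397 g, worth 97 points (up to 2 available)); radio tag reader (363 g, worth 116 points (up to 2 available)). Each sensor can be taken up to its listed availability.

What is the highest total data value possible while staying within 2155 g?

Greedy by ratio would take humidity probe + GPS-RTK module + 3×particulate counter + LiDAR unit + 2×radio tag reader: 2133 g used, total 592.
Dropping humidity probe frees 92 g; slotting in magnetometer (114 g) lifts the total to 596 at 2155 g.
Nothing else within 2155 g beats 596.

596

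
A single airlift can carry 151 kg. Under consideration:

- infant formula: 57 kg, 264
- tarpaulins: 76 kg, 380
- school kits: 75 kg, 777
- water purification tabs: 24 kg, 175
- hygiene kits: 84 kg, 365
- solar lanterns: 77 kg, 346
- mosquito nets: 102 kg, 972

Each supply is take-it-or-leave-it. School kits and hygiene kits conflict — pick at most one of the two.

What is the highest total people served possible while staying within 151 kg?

1157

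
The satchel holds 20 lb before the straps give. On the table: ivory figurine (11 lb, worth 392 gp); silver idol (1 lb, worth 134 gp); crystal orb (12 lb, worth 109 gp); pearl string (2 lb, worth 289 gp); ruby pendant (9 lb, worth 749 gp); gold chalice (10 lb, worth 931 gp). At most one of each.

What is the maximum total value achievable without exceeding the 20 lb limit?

Filling by ratio: silver idol + pearl string + gold chalice for 1354, with 7 lb left unused.
Dropping pearl string frees 2 lb; slotting in ruby pendant (9 lb) lifts the total to 1814 at 20 lb.
No other feasible combination exceeds 1814.

1814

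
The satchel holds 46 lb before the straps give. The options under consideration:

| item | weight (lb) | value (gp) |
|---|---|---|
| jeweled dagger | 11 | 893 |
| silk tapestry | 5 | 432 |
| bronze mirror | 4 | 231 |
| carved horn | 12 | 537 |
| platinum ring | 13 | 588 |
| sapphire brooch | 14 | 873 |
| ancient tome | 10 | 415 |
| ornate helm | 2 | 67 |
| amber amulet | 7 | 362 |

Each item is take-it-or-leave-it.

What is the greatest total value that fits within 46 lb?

Ranking by ratio (value/lb): silk tapestry 86.40, jeweled dagger 81.18, sapphire brooch 62.36.
A density-first pass picks jeweled dagger + silk tapestry + bronze mirror + sapphire brooch + ornate helm + amber amulet — 2858 at 43 lb.
Dropping ornate helm and amber amulet frees 9 lb; slotting in carved horn (12 lb) lifts the total to 2966 at 46 lb.

2966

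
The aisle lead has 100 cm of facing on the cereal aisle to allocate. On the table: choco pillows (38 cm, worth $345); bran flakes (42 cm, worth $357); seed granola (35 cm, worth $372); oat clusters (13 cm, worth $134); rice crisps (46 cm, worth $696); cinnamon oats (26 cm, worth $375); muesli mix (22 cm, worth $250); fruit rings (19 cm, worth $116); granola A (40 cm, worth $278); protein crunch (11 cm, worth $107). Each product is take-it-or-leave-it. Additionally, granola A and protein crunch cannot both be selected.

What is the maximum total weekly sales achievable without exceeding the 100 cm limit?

Rice crisps + cinnamon oats + muesli mix uses 94 of the 100 cm and totals 1321.

1321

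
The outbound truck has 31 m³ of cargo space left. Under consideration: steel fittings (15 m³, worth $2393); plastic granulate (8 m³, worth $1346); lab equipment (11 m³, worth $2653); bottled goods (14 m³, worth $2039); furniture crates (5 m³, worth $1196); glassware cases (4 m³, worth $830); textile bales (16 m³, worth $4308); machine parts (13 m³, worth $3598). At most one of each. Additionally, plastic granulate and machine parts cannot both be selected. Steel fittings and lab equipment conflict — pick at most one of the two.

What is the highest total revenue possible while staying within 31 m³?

Textile bales + machine parts uses 29 of the 31 m³ and totals 7906.

7906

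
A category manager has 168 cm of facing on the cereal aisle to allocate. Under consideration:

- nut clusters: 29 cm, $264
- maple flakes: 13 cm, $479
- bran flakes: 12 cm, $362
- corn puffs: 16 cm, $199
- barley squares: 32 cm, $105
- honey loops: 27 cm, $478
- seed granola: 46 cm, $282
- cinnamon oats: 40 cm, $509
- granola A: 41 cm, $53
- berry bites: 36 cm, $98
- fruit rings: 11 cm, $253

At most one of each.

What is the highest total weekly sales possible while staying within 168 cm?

Ranking by ratio (weekly sales/cm): maple flakes 36.85, bran flakes 30.17, fruit rings 23.00, honey loops 17.70.
A density-first pass picks nut clusters + maple flakes + bran flakes + corn puffs + honey loops + cinnamon oats + fruit rings — 2544 at 148 cm.
The 29 cm tied up in nut clusters is better spent on seed granola — total rises to 2562 (165 cm).
Runner-up nut clusters + maple flakes + bran flakes + corn puffs + honey loops + cinnamon oats + fruit rings tops out at 2544.

2562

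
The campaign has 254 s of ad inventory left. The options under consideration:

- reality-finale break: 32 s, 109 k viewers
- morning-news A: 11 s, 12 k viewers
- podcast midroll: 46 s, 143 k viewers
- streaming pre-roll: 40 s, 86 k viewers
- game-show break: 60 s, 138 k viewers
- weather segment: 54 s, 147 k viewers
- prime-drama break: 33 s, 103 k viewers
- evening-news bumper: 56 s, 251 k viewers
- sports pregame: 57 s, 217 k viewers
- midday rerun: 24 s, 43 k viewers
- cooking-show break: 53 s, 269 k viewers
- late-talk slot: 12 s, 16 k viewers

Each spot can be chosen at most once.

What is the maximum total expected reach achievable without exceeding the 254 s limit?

A density-first pass picks reality-finale break + morning-news A + prime-drama break + evening-news bumper + sports pregame + cooking-show break + late-talk slot — 977 at 254 s.
Replace morning-news A and prime-drama break and late-talk slot with weather segment: the trade gains 16 net, giving 993 at 252 s.

993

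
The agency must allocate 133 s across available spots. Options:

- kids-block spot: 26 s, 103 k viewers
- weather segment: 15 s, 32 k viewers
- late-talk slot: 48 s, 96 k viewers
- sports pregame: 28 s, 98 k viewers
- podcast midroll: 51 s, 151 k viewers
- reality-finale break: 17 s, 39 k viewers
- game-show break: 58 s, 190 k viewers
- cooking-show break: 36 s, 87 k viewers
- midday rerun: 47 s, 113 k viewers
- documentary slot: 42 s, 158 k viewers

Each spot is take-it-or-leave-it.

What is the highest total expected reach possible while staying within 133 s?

451

By expected reach per s: kids-block spot 3.96, documentary slot 3.76, sports pregame 3.50, game-show break 3.28 lead.
The ratio heuristic lands on kids-block spot + sports pregame + cooking-show break + documentary slot (446) but leaves 1 s idle.
Dropping sports pregame and cooking-show break frees 64 s; slotting in game-show break (58 s) lifts the total to 451 at 126 s.
Next best is sports pregame + game-show break + documentary slot at 446 (128 s) — short by 5.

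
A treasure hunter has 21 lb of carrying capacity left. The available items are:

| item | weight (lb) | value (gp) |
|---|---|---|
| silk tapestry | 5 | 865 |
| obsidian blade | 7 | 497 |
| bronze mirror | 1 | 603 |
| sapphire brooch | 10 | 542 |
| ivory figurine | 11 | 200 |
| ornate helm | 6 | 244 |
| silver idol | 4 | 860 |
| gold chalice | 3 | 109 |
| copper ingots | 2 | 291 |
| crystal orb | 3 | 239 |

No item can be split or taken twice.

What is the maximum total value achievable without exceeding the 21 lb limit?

3116

Greedy by ratio would take silk tapestry + bronze mirror + ornate helm + silver idol + copper ingots + crystal orb: 21 lb used, total 3102.
Replace ornate helm and crystal orb with obsidian blade: the trade gains 14 net, giving 3116 at 19 lb.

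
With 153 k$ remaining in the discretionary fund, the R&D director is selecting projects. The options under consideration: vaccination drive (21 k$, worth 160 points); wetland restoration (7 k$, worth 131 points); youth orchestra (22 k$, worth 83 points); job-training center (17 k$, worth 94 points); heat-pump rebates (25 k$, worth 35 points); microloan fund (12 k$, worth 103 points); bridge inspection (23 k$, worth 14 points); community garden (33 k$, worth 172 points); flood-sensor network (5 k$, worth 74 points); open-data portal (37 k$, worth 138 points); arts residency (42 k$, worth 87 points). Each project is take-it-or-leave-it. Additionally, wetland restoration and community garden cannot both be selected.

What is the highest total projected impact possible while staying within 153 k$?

824

Ranking by ratio (projected impact/k$): wetland restoration 18.71, flood-sensor network 14.80, microloan fund 8.58.
Best packing: vaccination drive + youth orchestra + job-training center + microloan fund + community garden + flood-sensor network + open-data portal — 147 k$, 824 total.
That's the maximum — no feasible swap from here does better than 824.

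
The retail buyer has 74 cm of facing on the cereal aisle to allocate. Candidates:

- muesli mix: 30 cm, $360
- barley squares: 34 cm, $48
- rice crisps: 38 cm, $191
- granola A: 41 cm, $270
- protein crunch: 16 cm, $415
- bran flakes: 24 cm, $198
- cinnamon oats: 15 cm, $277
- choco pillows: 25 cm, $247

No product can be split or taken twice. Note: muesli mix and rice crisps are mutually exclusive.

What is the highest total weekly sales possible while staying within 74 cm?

By weekly sales per cm: protein crunch 25.94, cinnamon oats 18.47, muesli mix 12.00 lead.
Best packing: muesli mix + protein crunch + cinnamon oats — 61 cm, 1052 total.
Runner-up muesli mix + protein crunch + choco pillows tops out at 1022.

1052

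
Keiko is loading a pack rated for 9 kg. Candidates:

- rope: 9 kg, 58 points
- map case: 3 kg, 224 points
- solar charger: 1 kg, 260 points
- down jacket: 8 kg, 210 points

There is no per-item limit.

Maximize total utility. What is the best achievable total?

Taking 9×solar charger: 9 kg used, 2340 in utility.
Every other selection either busts 9 kg or fails to beat 2340.

2340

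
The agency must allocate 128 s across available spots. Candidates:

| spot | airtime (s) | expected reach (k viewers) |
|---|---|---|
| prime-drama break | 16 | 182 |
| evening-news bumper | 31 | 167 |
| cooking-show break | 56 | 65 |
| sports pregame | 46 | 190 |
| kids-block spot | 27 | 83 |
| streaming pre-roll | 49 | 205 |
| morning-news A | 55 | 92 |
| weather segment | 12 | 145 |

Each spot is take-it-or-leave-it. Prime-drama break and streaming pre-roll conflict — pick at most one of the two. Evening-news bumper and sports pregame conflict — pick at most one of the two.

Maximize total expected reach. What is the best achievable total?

Ranking by ratio (expected reach/s): weather segment 12.08, prime-drama break 11.38, evening-news bumper 5.39, streaming pre-roll 4.18.
Prime-drama break + sports pregame + kids-block spot + weather segment uses 101 of the 128 s and totals 600.
An exhaustive check of the 256 subsets confirms 600.

600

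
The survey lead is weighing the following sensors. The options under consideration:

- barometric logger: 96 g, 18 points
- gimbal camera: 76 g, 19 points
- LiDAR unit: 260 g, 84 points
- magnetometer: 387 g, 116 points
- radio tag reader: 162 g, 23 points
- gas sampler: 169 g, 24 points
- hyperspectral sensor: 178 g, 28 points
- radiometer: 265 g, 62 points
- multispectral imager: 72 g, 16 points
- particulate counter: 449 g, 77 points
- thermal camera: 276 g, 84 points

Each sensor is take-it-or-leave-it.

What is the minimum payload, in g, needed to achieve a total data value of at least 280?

Need the lightest bundle worth ≥ 280.
LiDAR unit + magnetometer + thermal camera reaches 284 using 923 g.
No combination under 923 g hits 280.

923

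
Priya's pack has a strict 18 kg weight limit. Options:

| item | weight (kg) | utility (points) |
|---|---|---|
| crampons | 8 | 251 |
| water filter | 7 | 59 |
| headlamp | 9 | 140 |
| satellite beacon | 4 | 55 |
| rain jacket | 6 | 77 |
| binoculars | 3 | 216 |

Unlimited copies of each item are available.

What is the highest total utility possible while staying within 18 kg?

Best packing: 6×binoculars — 18 kg, 1296 total.

1296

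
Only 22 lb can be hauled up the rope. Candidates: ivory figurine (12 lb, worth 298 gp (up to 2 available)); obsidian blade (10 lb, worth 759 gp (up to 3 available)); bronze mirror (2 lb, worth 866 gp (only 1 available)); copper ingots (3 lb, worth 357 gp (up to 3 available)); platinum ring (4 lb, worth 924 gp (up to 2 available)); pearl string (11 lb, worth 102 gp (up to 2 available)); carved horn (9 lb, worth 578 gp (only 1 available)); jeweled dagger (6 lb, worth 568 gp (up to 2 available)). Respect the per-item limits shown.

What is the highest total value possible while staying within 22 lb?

3996

Ranking by ratio (value/lb): bronze mirror 433.00, platinum ring 231.00, copper ingots 119.00, jeweled dagger 94.67.
The ratio heuristic lands on bronze mirror + 3×copper ingots + 2×platinum ring (3785) but leaves 3 lb idle.
Replace copper ingots with jeweled dagger: the trade gains 211 net, giving 3996 at 22 lb.
No other feasible combination exceeds 3996.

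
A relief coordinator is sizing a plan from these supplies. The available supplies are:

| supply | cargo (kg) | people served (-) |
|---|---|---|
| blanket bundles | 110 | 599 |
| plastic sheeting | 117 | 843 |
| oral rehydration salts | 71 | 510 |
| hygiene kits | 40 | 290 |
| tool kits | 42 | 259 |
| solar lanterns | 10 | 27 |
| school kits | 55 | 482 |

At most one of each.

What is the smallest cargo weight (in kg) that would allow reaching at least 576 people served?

92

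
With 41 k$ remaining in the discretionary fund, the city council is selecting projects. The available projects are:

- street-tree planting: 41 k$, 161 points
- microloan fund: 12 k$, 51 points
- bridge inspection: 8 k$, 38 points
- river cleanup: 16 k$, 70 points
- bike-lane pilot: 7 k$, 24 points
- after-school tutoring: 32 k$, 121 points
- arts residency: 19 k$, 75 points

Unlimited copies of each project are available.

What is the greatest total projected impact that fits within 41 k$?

By projected impact per k$: bridge inspection 4.75, river cleanup 4.38, microloan fund 4.25 lead.
The ratio ordering already packs tightly: 5×bridge inspection, 40 k$, 190.

190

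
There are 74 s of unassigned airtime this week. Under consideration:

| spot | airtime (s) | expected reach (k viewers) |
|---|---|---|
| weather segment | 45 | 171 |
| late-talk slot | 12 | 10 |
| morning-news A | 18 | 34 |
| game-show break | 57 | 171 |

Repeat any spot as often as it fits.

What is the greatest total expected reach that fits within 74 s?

The ratio ordering already packs tightly: weather segment + morning-news A, 63 s, 205.

205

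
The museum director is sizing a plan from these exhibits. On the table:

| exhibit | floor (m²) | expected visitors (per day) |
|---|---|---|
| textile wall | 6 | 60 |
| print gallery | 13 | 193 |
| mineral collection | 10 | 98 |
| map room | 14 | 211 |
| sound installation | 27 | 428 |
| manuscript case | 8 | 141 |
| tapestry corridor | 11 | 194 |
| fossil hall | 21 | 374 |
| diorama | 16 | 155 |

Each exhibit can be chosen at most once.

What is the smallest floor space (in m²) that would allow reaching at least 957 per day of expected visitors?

Need the lightest bundle worth ≥ 957.
print gallery + map room + tapestry corridor + fossil hall reaches 972 using 59 m².
Any bundle with less than 59 m² falls short of 957.

59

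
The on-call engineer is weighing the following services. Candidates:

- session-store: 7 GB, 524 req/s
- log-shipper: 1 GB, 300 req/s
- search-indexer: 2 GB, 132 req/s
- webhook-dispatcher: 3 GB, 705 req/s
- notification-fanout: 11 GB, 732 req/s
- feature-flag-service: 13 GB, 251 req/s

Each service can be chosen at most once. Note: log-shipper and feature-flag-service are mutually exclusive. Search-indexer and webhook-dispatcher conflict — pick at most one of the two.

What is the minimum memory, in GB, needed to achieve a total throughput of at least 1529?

Look for the lowest-memory combination reaching 1529.
session-store + log-shipper + webhook-dispatcher: 1529 throughput at 11 GB.
No combination under 11 GB hits 1529.

11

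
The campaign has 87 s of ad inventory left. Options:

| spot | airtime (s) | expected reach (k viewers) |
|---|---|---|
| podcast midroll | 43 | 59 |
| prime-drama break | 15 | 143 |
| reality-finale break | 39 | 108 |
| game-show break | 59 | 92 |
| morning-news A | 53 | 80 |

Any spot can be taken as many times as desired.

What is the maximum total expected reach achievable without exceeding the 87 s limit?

715

The ratio ordering already packs tightly: 5×prime-drama break, 75 s, 715.
That's the maximum — no swap from here does better than 715.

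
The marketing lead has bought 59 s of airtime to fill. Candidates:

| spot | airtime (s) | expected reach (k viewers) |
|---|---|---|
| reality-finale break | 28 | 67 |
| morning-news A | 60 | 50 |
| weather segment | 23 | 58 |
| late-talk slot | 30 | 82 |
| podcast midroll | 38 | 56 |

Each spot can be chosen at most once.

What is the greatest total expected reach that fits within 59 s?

149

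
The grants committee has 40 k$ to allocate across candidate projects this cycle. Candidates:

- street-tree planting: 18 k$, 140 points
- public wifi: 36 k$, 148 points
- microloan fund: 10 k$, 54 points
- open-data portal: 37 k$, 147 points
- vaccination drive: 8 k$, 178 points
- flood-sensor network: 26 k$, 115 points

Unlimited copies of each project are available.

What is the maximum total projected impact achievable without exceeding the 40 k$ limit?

Taking 5×vaccination drive: 40 k$ used, 890 in projected impact.

890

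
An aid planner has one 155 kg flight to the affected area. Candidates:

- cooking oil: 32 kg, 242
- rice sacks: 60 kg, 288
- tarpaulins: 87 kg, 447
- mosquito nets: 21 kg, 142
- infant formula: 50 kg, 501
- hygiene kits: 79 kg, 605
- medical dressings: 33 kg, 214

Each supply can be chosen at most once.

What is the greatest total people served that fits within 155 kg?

Ranking by ratio (people served/kg): infant formula 10.02, hygiene kits 7.66, cooking oil 7.56.
Taking mosquito nets + infant formula + hygiene kits: 150 kg used, 1248 in people served.

1248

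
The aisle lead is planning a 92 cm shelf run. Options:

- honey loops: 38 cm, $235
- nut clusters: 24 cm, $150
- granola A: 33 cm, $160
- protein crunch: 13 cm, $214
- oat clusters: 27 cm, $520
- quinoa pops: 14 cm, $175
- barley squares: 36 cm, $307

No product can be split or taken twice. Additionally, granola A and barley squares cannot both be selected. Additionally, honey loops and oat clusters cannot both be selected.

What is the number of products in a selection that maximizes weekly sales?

4

Optimal total is 1216.
For example protein crunch + oat clusters + quinoa pops + barley squares achieves it, using 90 cm.
Every optimal selection uses 4 products.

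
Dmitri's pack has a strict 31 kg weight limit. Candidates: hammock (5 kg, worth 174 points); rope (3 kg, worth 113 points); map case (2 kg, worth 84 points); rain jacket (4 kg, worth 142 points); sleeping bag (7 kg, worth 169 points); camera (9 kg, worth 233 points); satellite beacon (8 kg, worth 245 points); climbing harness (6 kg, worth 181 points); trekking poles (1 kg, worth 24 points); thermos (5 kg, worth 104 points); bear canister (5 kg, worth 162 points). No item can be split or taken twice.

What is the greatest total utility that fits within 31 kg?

By utility per kg: map case 42.00, rope 37.67, rain jacket 35.50, hammock 34.80 lead.
Greedy by ratio would take hammock + rope + map case + rain jacket + satellite beacon + trekking poles + bear canister: 28 kg used, total 944.
The 3 kg tied up in map case and trekking poles is better spent on climbing harness — total rises to 1017 (31 kg).
That's the maximum — no swap from here does better than 1017.

1017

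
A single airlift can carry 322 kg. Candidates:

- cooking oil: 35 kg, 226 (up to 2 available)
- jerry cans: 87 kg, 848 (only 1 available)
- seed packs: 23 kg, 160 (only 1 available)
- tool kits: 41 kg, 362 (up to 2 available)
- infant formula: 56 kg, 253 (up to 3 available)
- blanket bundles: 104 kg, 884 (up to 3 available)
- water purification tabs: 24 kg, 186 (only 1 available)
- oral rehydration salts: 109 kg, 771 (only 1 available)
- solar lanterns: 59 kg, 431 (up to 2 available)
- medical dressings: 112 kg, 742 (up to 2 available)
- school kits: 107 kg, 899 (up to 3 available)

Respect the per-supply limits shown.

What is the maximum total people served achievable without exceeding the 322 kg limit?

Taking the top-ratio supplies first gives jerry cans + seed packs + 2×tool kits + blanket bundles + water purification tabs for 2802 (320 kg).
The 105 kg tied up in seed packs and 2×tool kits is better spent on school kits — total rises to 2817 (322 kg).
Every other selection either busts 322 kg or exceeds an availability limit or fails to beat 2817.

2817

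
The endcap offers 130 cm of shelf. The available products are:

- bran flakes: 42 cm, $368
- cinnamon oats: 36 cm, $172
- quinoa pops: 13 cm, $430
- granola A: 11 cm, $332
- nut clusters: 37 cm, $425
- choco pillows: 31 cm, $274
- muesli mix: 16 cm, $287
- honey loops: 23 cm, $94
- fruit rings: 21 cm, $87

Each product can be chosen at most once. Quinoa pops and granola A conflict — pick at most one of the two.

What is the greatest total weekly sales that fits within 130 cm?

1597

Density check — quinoa pops 33.08, granola A 30.18, muesli mix 17.94, nut clusters 11.49 are the best per cm.
Best packing: bran flakes + quinoa pops + nut clusters + muesli mix + fruit rings — 129 cm, 1597 total.
Runner-up bran flakes + quinoa pops + nut clusters + muesli mix tops out at 1510.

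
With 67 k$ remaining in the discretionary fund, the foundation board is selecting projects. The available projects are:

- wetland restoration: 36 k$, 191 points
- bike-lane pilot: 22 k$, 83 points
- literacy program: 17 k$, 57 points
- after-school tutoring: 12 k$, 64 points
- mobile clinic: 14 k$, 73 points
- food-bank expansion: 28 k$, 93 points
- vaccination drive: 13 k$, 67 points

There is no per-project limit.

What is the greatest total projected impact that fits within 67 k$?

Taking the top-ratio projects first gives 5×after-school tutoring for 320 (60 k$).
Dropping 4×after-school tutoring frees 48 k$; slotting in 3×mobile clinic + vaccination drive (55 k$) lifts the total to 350 at 67 k$.

350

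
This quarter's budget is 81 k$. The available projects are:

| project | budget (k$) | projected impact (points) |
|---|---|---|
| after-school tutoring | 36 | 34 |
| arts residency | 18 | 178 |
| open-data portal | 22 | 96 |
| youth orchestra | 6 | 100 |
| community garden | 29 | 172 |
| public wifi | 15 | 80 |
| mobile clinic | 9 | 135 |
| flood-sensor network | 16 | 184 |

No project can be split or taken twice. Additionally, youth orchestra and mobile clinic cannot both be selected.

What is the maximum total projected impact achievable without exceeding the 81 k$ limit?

Ranking by ratio (projected impact/k$): youth orchestra 16.67, mobile clinic 15.00, flood-sensor network 11.50.
Taking arts residency + open-data portal + public wifi + mobile clinic + flood-sensor network: 80 k$ used, 673 in projected impact.
The closest alternative, arts residency + community garden + mobile clinic + flood-sensor network, reaches only 669.

673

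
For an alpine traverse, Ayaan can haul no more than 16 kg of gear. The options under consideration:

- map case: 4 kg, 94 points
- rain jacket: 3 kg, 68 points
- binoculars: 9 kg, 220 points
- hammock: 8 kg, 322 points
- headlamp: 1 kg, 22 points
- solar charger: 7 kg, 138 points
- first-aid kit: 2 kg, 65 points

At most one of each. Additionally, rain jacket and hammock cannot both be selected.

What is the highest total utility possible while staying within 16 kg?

503

Ranking by ratio (utility/kg): hammock 40.25, first-aid kit 32.50, binoculars 24.44.
Map case + hammock + headlamp + first-aid kit uses 15 of the 16 kg and totals 503.
Next best is hammock + headlamp + solar charger at 482 (16 kg) — short by 21.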